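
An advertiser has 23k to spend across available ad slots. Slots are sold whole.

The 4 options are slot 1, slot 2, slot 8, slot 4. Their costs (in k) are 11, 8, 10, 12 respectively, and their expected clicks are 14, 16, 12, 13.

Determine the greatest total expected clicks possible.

slot 2 + slot 4: cost 8 + 12 = 20 ≤ 23, expected clicks 16 + 13 = 29.
slot 2 + slot 8: cost 8 + 10 = 18 ≤ 23, expected clicks 16 + 12 = 28.
slot 1 + slot 2: cost 11 + 8 = 19 ≤ 23, expected clicks 14 + 16 = 30.
Best is slot 1 and slot 2 with total expected clicks 30.

30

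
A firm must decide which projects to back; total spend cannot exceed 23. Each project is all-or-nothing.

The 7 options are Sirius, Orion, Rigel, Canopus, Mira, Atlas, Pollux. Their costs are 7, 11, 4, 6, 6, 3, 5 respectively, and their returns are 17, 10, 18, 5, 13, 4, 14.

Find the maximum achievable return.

62

Allowing fractional choices, the relaxed optimum would be about 63.3, but projects are indivisible.
Sirius + Rigel + Canopus + Pollux: cost 7 + 4 + 6 + 5 = 22 ≤ 23, return 17 + 18 + 5 + 14 = 54.
Sirius + Rigel + Mira + Pollux: cost 7 + 4 + 6 + 5 = 22 ≤ 23, return 17 + 18 + 13 + 14 = 62.
Best is Sirius, Rigel, Mira, and Pollux with total return 62.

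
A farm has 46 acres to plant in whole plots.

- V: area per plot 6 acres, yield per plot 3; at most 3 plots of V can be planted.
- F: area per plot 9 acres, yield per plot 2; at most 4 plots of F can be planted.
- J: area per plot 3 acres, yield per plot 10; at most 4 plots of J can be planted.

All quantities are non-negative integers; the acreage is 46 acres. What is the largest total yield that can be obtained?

Take 3×V, 1×F, and 4×J: area 39 ≤ 46, yield 3·3 + 1·2 + 4·10 = 51.
J has the best ratio (10/3) and is taken to its limit of 4; remaining capacity is filled optimally with the others.

51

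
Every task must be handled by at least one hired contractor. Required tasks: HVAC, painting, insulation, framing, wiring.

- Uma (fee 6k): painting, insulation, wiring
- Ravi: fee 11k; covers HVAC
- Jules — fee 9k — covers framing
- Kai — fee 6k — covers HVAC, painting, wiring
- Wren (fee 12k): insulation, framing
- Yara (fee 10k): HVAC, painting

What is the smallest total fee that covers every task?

The greedy cost-per-new-task heuristic would pick Uma, Kai, and Jules for 21, but a cheaper cover exists.
Choose Kai and Wren: together they cover HVAC, painting, insulation, framing, wiring — every task.
Total fee: 6 + 12 = 18.
No cover costs less than 18.

18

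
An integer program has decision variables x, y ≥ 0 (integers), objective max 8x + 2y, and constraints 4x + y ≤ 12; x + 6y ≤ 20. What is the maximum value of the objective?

24

(x,y)=(3,0): 4·3+1·0=12≤12, 1·3+6·0=3≤20, objective 24.
(x,y)=(2,1): 4·2+1·1=9≤12, 1·2+6·1=8≤20, objective 18.
(x,y)=(2,0): 4·2+1·0=8≤12, 1·2+6·0=2≤20, objective 16.
No feasible integer point exceeds 24.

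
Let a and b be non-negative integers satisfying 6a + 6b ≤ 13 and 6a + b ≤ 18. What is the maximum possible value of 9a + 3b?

(a,b)=(2,0): 6·2+6·0=12≤13, 6·2+1·0=12≤18, objective 18.
(a,b)=(1,1): 6·1+6·1=12≤13, 6·1+1·1=7≤18, objective 12.
(a,b)=(1,0): 6·1+6·0=6≤13, 6·1+1·0=6≤18, objective 9.
The best lattice point is (2,0), giving 18.

18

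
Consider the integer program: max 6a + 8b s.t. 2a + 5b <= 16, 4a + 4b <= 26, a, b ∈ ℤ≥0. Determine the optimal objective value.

38

Relaxing integrality, the LP optimum is 41.00 at (a,b) = (5.5, 1), which is not an integer point.
(a,b)=(5,1) is feasible, giving 38.
(a,b)=(6,0) is feasible, giving 36.
(a,b)=(4,1) is feasible, giving 32.
No feasible integer point exceeds 38.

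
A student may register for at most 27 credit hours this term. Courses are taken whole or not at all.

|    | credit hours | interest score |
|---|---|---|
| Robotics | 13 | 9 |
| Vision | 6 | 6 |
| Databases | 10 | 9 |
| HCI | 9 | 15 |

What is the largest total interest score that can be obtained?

30

This is an integer program with binary decision variables.
Vision + Databases + HCI: credit hours 6 + 10 + 9 = 25 ≤ 27, interest score 6 + 9 + 15 = 30.
Robotics + HCI: credit hours 13 + 9 = 22 ≤ 27, interest score 9 + 15 = 24.
Databases + HCI: credit hours 10 + 9 = 19 ≤ 27, interest score 9 + 15 = 24.
Best is Vision, Databases, and HCI with total interest score 30.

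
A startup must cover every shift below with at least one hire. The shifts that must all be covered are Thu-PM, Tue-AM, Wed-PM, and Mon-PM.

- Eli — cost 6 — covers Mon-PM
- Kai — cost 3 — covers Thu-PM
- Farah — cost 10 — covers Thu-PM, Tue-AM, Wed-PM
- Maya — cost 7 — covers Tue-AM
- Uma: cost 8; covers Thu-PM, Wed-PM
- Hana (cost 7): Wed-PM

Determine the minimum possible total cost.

Choose Eli and Farah: together they cover Thu-PM, Tue-AM, Wed-PM, Mon-PM — every shift.
Total cost: 6 + 10 = 16.

16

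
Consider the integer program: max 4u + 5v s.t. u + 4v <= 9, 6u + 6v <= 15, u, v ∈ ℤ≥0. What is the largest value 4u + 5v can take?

10

The continuous relaxation peaks at (0.333, 2.17) with value 12.17; rounding to a feasible lattice point costs some objective.
(u,v)=(0,2): 1·0+4·2=8≤9, 6·0+6·2=12≤15, objective 10.
(u,v)=(1,1): 1·1+4·1=5≤9, 6·1+6·1=12≤15, objective 9.
(u,v)=(0,1): 1·0+4·1=4≤9, 6·0+6·1=6≤15, objective 5.
Maximum is 10 at (u,v)=(0,2).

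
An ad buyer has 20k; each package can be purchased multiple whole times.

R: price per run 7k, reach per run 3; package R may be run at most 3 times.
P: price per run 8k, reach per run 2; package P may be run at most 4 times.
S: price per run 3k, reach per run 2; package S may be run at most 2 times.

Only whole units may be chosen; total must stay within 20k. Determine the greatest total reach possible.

This is a bounded integer knapsack.
2×R and 1×S: price 17 ≤ 20, reach 2·3 + 1·2 = 8.
2×R and 2×S: price 20 ≤ 20, reach 2·3 + 2·2 = 10.
Best is 10.

10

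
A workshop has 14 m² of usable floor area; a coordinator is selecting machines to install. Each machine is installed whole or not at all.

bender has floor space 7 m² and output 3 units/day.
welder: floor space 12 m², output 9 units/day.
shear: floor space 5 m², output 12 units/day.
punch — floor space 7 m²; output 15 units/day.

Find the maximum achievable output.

27

Take shear and punch: floor space 5 + 7 = 12 ≤ 14, output 12 + 15 = 27.
No other feasible combination does better.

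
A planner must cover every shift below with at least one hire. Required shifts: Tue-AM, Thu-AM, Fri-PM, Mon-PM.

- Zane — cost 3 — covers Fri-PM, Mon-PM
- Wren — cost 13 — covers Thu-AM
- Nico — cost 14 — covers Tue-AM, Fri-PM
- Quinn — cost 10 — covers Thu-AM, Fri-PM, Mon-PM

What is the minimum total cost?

The greedy cost-per-new-shift heuristic would pick Zane, Quinn, and Nico for 27, but a cheaper cover exists.
Choose Nico and Quinn: together they cover Tue-AM, Thu-AM, Fri-PM, Mon-PM — every shift.
Total cost: 14 + 10 = 24.
No cover costs less than 24.

24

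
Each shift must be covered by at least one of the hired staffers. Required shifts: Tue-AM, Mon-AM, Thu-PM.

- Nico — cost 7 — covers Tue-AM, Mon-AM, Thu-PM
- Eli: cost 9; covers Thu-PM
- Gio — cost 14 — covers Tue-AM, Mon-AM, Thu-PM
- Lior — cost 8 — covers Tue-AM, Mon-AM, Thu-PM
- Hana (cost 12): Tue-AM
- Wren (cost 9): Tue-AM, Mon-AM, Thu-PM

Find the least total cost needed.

This is an integer covering problem.
Nico alone covers Tue-AM, Mon-AM, Thu-PM — every shift.
Total cost: 7.
No cover costs less than 7.

7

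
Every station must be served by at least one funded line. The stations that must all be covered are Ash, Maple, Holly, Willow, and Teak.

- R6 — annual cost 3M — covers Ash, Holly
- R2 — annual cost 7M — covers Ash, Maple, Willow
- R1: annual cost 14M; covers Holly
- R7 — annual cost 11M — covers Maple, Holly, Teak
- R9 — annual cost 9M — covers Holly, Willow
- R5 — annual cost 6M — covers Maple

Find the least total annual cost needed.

18

This is an integer covering problem.
Choose R2 and R7: together they cover Ash, Maple, Holly, Willow, Teak — every station.
Total annual cost: 7 + 11 = 18.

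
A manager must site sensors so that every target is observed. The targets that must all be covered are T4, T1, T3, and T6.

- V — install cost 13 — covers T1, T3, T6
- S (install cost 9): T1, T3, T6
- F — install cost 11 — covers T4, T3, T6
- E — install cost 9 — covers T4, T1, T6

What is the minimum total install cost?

This is a weighted set-cover instance.
Choose S and E: together they cover T4, T1, T3, T6 — every target.
Total install cost: 9 + 9 = 18.
No cover costs less than 18.

18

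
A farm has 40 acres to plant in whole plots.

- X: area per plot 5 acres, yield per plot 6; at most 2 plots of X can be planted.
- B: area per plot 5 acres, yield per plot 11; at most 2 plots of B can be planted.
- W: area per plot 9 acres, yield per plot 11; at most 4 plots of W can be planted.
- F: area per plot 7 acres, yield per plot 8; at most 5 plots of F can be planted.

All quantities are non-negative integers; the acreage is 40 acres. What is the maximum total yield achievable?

58

B has the best ratio (11/5); taking only B gives at most 2×11 = 22 (stopped by the supply cap of 2).
Mixing does better — 1×X, 2×B, 2×W, and 1×F: area 40 ≤ 40, yield 1·6 + 2·11 + 2·11 + 1·8 = 58.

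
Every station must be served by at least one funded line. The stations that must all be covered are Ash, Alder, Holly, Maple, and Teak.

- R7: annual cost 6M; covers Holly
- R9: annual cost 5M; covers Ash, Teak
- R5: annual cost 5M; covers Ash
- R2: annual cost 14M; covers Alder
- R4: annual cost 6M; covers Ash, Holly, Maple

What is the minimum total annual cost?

This is a weighted set-cover instance.
Choose R9, R2, and R4: together they cover Ash, Alder, Holly, Maple, Teak — every station.
Total annual cost: 5 + 14 + 6 = 25.
No cover costs less than 25.

25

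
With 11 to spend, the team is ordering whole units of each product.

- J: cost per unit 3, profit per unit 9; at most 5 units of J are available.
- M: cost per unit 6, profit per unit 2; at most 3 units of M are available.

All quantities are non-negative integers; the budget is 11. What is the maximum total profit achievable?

Take 3×J: cost 9 ≤ 11, profit 3·9 = 27.
No other integer combination yields more.

27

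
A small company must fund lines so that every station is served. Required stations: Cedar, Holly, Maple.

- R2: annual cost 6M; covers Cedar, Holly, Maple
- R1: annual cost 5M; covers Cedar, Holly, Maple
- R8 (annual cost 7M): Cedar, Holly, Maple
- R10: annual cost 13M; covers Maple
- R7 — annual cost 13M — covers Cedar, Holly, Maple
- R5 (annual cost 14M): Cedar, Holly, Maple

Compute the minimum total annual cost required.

R1 alone covers Cedar, Holly, Maple — every station.
Total annual cost: 5.
No cover costs less than 5.

5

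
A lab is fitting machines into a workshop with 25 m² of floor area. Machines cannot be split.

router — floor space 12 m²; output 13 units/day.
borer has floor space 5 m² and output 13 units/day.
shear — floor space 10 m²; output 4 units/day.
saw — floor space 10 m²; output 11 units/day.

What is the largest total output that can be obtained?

28

borer + saw: floor space 5 + 10 = 15 ≤ 25, output 13 + 11 = 24.
borer + shear + saw: floor space 5 + 10 + 10 = 25 ≤ 25, output 13 + 4 + 11 = 28.
router + borer: floor space 12 + 5 = 17 ≤ 25, output 13 + 13 = 26.
Best is borer, shear, and saw with total output 28.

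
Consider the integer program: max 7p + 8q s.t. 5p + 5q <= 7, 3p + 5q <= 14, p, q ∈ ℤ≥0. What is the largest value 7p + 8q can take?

(p,q)=(0,1) is feasible, giving 8.
(p,q)=(1,0) is feasible, giving 7.
(p,q)=(0,0) is feasible, giving 0.
No feasible integer point exceeds 8.

8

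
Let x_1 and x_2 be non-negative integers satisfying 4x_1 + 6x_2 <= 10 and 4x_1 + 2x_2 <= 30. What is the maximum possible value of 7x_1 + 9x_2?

The continuous relaxation peaks at (2.5, 0) with value 17.50; rounding to a feasible lattice point costs some objective.
(x_1,x_2)=(1,1): 4·1+6·1=10≤10, 4·1+2·1=6≤30, objective 16.
(x_1,x_2)=(2,0): 4·2+6·0=8≤10, 4·2+2·0=8≤30, objective 14.
Maximum is 16 at (x_1,x_2)=(1,1).

16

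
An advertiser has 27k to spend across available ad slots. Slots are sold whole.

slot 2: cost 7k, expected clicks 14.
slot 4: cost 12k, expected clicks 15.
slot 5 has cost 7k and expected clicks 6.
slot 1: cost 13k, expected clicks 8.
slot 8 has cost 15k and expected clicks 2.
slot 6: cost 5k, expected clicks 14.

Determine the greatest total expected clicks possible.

Take slot 2, slot 4, and slot 6: cost 7 + 12 + 5 = 24 ≤ 27, expected clicks 14 + 15 + 14 = 43.
No other feasible combination does better.

43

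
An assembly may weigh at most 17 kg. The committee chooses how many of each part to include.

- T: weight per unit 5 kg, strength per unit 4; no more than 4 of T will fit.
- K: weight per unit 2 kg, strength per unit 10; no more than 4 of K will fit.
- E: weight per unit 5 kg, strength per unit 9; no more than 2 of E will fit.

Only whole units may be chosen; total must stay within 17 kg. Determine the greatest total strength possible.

49

K has the best ratio (10/2); taking only K gives at most 4×10 = 40 (stopped by the supply cap of 4).
Mixing does better — 4×K and 1×E: weight 13 ≤ 17, strength 4·10 + 1·9 = 49.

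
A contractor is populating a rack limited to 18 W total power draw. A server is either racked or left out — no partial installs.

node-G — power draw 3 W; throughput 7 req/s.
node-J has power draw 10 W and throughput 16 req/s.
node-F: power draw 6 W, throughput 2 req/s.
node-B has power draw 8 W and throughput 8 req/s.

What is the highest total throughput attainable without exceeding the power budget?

Allowing fractional choices, the relaxed optimum would be about 28.0, but servers are indivisible.
node-G + node-J: power draw 3 + 10 = 13 ≤ 18, throughput 7 + 16 = 23.
node-J + node-B: power draw 10 + 8 = 18 ≤ 18, throughput 16 + 8 = 24.
node-J + node-F: power draw 10 + 6 = 16 ≤ 18, throughput 16 + 2 = 18.
Best is node-J and node-B with total throughput 24.

24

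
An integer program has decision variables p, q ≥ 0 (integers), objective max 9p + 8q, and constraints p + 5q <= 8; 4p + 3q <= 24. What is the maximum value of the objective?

(p,q)=(6,0): 1·6+5·0=6≤8, 4·6+3·0=24≤24, objective 54.
(p,q)=(5,0): 1·5+5·0=5≤8, 4·5+3·0=20≤24, objective 45.
(p,q)=(4,0): 1·4+5·0=4≤8, 4·4+3·0=16≤24, objective 36.
No feasible integer point exceeds 54.

54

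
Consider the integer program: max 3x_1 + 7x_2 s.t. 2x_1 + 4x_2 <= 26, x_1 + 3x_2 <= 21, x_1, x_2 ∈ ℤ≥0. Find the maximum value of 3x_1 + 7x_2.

45

Relaxing integrality, the LP optimum is 45.50 at (x_1,x_2) = (0, 6.5), which is not an integer point.
(x_1,x_2)=(1,6): 2·1+4·6=26≤26, 1·1+3·6=19≤21, objective 45.
(x_1,x_2)=(0,6): 2·0+4·6=24≤26, 1·0+3·6=18≤21, objective 42.
(x_1,x_2)=(2,5): 2·2+4·5=24≤26, 1·2+3·5=17≤21, objective 41.
Maximum is 45 at (x_1,x_2)=(1,6).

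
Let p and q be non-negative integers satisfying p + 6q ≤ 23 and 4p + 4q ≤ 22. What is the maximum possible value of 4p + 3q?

Relaxing integrality, the LP optimum is 22.00 at (p,q) = (5.5, 0), which is not an integer point.
(p,q)=(5,0) is feasible, giving 20.
(p,q)=(4,1) is feasible, giving 19.
(p,q)=(4,0) is feasible, giving 16.
The best lattice point is (5,0), giving 20.

20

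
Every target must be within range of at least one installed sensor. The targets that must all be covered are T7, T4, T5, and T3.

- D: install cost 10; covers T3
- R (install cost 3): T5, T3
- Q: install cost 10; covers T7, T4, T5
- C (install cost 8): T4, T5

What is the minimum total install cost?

13

Choose R and Q: together they cover T7, T4, T5, T3 — every target.
Total install cost: 3 + 10 = 13.
No cover costs less than 13.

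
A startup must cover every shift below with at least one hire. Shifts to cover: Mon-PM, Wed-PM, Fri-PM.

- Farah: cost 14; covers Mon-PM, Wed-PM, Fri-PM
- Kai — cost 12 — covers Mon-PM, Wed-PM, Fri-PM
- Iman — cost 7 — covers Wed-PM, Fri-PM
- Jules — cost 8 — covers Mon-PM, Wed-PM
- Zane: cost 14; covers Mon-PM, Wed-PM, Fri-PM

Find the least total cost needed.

12

The greedy cost-per-new-shift heuristic would pick Iman and Jules for 15, but a cheaper cover exists.
Kai alone covers Mon-PM, Wed-PM, Fri-PM — every shift.
Total cost: 12.
No cover costs less than 12.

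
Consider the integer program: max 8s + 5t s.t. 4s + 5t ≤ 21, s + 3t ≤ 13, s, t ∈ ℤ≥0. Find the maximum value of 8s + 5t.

40

Relaxing integrality, the LP optimum is 42.00 at (s,t) = (5.25, 0), which is not an integer point.
(s,t)=(5,0) is feasible, giving 40.
(s,t)=(4,1) is feasible, giving 37.
No feasible integer point exceeds 40.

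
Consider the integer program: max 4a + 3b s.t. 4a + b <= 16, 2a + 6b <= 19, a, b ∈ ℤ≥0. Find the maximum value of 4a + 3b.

18

(a,b)=(3,2) is feasible, giving 18.
(a,b)=(3,1) is feasible, giving 15.
(a,b)=(2,2) is feasible, giving 14.
The best lattice point is (3,2), giving 18.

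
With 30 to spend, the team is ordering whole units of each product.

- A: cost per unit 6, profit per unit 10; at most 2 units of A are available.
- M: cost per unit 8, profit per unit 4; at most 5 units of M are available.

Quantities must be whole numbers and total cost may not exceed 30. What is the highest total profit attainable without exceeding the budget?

28

A has the best ratio (10/6); taking only A gives at most 2×10 = 20 (stopped by the supply cap of 2).
Mixing does better — 2×A and 2×M: cost 28 ≤ 30, profit 2·10 + 2·4 = 28.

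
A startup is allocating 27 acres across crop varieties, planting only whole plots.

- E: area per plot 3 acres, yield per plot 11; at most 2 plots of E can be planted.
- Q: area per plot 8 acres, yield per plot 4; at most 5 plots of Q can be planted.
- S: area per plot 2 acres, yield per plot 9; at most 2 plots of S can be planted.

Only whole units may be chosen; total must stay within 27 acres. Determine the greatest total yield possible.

48

Take 2×E, 2×Q, and 2×S: area 26 ≤ 27, yield 2·11 + 2·4 + 2·9 = 48.
S has the best ratio (9/2) and is taken to its limit of 2; remaining capacity is filled optimally with the others.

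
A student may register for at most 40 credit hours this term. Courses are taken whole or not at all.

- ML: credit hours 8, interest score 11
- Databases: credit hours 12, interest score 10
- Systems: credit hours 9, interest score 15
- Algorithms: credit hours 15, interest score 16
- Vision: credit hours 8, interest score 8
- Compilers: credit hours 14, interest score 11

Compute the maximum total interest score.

Treat it as a binary knapsack problem.
ML + Databases + Systems + Vision: credit hours 8 + 12 + 9 + 8 = 37 ≤ 40, interest score 11 + 10 + 15 + 8 = 44.
ML + Systems + Vision + Compilers: credit hours 8 + 9 + 8 + 14 = 39 ≤ 40, interest score 11 + 15 + 8 + 11 = 45.
ML + Systems + Algorithms + Vision: credit hours 8 + 9 + 15 + 8 = 40 ≤ 40, interest score 11 + 15 + 16 + 8 = 50.
Best is ML, Systems, Algorithms, and Vision with total interest score 50.

50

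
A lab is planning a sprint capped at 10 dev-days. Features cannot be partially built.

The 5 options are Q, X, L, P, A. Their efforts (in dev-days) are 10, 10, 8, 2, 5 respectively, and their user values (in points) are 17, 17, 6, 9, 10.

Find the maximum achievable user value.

19

Allowing fractional choices, the relaxed optimum would be about 24.1, but features are indivisible.
P + A: effort 2 + 5 = 7 ≤ 10, user value 9 + 10 = 19.
X: effort 10 ≤ 10, user value 17.
Q: effort 10 ≤ 10, user value 17.
Best is P and A with total user value 19.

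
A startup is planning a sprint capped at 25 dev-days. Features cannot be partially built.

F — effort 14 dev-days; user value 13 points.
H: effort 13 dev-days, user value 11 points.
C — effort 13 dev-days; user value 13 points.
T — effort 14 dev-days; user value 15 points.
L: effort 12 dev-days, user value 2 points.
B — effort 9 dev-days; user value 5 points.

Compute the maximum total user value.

20

Allowing fractional choices, the relaxed optimum would be about 26.0, but features are indivisible.
T + B: effort 14 + 9 = 23 ≤ 25, user value 15 + 5 = 20.
F + B: effort 14 + 9 = 23 ≤ 25, user value 13 + 5 = 18.
C + B: effort 13 + 9 = 22 ≤ 25, user value 13 + 5 = 18.
Best is T and B with total user value 20.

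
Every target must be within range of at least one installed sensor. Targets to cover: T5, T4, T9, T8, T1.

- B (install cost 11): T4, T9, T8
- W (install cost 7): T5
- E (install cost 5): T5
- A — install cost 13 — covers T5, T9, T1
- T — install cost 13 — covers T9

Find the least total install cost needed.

24

The greedy cost-per-new-target heuristic would pick B, E, and A for 29, but a cheaper cover exists.
Choose B and A: together they cover T5, T4, T9, T8, T1 — every target.
Total install cost: 11 + 13 = 24.
No cover costs less than 24.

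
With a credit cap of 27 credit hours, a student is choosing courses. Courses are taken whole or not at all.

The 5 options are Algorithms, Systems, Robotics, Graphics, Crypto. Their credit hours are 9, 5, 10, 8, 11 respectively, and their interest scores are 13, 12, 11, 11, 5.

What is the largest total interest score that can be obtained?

36

Treat it as a binary knapsack problem.
Take Algorithms, Systems, and Graphics: credit hours 9 + 5 + 8 = 22 ≤ 27, interest score 13 + 12 + 11 = 36.
No feasible combination exceeds this.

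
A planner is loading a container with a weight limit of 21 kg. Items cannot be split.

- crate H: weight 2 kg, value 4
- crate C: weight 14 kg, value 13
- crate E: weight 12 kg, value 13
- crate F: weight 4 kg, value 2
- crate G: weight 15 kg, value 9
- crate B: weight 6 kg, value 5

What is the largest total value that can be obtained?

crate H + crate E + crate F: weight 2 + 12 + 4 = 18 ≤ 21, value 4 + 13 + 2 = 19.
crate H + crate E + crate B: weight 2 + 12 + 6 = 20 ≤ 21, value 4 + 13 + 5 = 22.
Best is crate H, crate E, and crate B with total value 22.

22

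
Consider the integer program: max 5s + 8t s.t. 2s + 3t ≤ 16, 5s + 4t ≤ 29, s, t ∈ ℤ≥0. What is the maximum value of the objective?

(s,t)=(2,4) is feasible, giving 42.
(s,t)=(0,5) is feasible, giving 40.
(s,t)=(3,3) is feasible, giving 39.
The best lattice point is (2,4), giving 42.

42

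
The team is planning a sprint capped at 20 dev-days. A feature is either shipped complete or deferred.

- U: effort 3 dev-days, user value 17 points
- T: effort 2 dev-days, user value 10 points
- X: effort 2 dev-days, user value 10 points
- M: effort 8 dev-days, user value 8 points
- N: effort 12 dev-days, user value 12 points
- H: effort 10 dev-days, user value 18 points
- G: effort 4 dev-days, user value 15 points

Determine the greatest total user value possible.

60

U + T + X + M + G: effort 3 + 2 + 2 + 8 + 4 = 19 ≤ 20, user value 17 + 10 + 10 + 8 + 15 = 60.
U + T + H + G: effort 3 + 2 + 10 + 4 = 19 ≤ 20, user value 17 + 10 + 18 + 15 = 60.
The maximum user value is 60; one optimal choice is U, T, X, M, and G.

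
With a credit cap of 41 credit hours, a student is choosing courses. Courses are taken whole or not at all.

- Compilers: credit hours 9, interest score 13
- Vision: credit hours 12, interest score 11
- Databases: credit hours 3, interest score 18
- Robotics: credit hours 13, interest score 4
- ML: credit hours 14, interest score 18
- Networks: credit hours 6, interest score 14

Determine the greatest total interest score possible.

Allowing fractional choices, the relaxed optimum would be about 71.2, but courses are indivisible.
Compilers + Vision + Databases + ML: credit hours 9 + 12 + 3 + 14 = 38 ≤ 41, interest score 13 + 11 + 18 + 18 = 60.
Compilers + Databases + ML + Networks: credit hours 9 + 3 + 14 + 6 = 32 ≤ 41, interest score 13 + 18 + 18 + 14 = 63.
Vision + Databases + ML + Networks: credit hours 12 + 3 + 14 + 6 = 35 ≤ 41, interest score 11 + 18 + 18 + 14 = 61.
Best is Compilers, Databases, ML, and Networks with total interest score 63.

63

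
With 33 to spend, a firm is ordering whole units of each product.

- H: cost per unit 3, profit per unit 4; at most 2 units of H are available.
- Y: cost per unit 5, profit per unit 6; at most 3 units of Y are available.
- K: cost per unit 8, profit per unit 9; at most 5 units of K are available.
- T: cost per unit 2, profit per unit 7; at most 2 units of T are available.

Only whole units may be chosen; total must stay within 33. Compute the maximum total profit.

49

This is a bounded integer knapsack.
T has the best ratio (7/2); taking only T gives at most 2×7 = 14 (stopped by the supply cap of 2).
Mixing does better — 2×H, 3×Y, 1×K, and 2×T: cost 33 ≤ 33, profit 2·4 + 3·6 + 1·9 + 2·7 = 49.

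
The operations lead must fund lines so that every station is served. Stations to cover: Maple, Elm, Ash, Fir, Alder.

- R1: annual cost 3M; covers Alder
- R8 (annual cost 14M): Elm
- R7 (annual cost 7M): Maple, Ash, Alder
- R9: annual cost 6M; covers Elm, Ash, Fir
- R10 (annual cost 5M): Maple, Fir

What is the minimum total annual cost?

This is an integer covering problem.
The greedy cost-per-new-station heuristic would pick R9, R1, and R10 for 14, but a cheaper cover exists.
Choose R7 and R9: together they cover Maple, Elm, Ash, Fir, Alder — every station.
Total annual cost: 7 + 6 = 13.
No cover costs less than 13.

13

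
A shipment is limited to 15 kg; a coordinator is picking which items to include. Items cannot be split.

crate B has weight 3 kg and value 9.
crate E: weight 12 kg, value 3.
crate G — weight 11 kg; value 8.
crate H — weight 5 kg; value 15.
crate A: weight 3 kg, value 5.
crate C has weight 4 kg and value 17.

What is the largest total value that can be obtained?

Take crate B, crate H, crate A, and crate C: weight 3 + 5 + 3 + 4 = 15 ≤ 15, value 9 + 15 + 5 + 17 = 46.
No other feasible combination does better.

46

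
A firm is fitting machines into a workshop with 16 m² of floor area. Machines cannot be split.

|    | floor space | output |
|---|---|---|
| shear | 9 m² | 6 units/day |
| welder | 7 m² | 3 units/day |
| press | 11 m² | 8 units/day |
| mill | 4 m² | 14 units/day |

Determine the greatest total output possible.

22

Allowing fractional choices, the relaxed optimum would be about 22.7, but machines are indivisible.
press + mill: floor space 11 + 4 = 15 ≤ 16, output 8 + 14 = 22.
welder + mill: floor space 7 + 4 = 11 ≤ 16, output 3 + 14 = 17.
shear + mill: floor space 9 + 4 = 13 ≤ 16, output 6 + 14 = 20.
Best is press and mill with total output 22.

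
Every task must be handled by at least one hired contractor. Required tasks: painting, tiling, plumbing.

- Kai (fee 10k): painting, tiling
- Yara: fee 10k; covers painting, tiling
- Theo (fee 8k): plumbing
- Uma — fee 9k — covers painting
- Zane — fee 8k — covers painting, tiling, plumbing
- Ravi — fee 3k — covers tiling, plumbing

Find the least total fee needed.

The greedy cost-per-new-task heuristic would pick Ravi and Zane for 11, but a cheaper cover exists.
Zane alone covers painting, tiling, plumbing — every task.
Total fee: 8.
No cover costs less than 8.

8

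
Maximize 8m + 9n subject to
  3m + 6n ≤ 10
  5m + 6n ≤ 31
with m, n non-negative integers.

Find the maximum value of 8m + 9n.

(m,n)=(3,0): 3·3+6·0=9≤10, 5·3+6·0=15≤31, objective 24.
(m,n)=(2,0): 3·2+6·0=6≤10, 5·2+6·0=10≤31, objective 16.
No feasible integer point exceeds 24.

24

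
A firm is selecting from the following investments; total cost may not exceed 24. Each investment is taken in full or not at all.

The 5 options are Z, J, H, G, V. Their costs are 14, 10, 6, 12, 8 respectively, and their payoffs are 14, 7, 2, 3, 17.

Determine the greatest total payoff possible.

This is an integer program with binary decision variables.
Z + V: cost 14 + 8 = 22 ≤ 24, payoff 14 + 17 = 31.
J + H + V: cost 10 + 6 + 8 = 24 ≤ 24, payoff 7 + 2 + 17 = 26.
Best is Z and V with total payoff 31.

31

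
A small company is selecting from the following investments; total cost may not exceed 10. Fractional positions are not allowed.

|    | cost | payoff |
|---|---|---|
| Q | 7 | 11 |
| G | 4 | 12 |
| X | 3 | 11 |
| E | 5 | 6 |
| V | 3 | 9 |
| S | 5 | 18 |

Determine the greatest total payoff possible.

32

Allowing fractional choices, the relaxed optimum would be about 35.0, but investments are indivisible.
G + X + V: cost 4 + 3 + 3 = 10 ≤ 10, payoff 12 + 11 + 9 = 32.
X + S: cost 3 + 5 = 8 ≤ 10, payoff 11 + 18 = 29.
G + S: cost 4 + 5 = 9 ≤ 10, payoff 12 + 18 = 30.
Best is G, X, and V with total payoff 32.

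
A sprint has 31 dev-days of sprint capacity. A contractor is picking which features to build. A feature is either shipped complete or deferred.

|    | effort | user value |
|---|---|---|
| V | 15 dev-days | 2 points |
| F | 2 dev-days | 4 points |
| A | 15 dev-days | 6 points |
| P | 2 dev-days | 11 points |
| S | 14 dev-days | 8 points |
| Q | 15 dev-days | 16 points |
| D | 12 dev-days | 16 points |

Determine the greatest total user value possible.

47

This is a 0-1 knapsack instance.
F + P + Q + D: effort 2 + 2 + 15 + 12 = 31 ≤ 31, user value 4 + 11 + 16 + 16 = 47.
F + P + S + D: effort 2 + 2 + 14 + 12 = 30 ≤ 31, user value 4 + 11 + 8 + 16 = 39.
P + Q + D: effort 2 + 15 + 12 = 29 ≤ 31, user value 11 + 16 + 16 = 43.
Best is F, P, Q, and D with total user value 47.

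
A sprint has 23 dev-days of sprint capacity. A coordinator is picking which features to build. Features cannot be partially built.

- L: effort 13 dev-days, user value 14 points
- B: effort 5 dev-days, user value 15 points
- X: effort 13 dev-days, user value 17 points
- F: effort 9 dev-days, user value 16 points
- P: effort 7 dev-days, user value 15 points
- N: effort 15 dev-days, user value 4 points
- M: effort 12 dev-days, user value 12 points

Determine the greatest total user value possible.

46

Allowing fractional choices, the relaxed optimum would be about 48.6, but features are indivisible.
X + F: effort 13 + 9 = 22 ≤ 23, user value 17 + 16 = 33.
B + F + P: effort 5 + 9 + 7 = 21 ≤ 23, user value 15 + 16 + 15 = 46.
B + X: effort 5 + 13 = 18 ≤ 23, user value 15 + 17 = 32.
Best is B, F, and P with total user value 46.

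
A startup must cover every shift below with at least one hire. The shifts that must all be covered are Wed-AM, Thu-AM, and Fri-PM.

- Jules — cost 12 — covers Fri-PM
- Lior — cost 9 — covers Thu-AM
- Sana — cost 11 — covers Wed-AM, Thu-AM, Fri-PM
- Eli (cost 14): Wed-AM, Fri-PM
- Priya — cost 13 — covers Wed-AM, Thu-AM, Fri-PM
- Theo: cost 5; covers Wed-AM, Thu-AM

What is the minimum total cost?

11

This is an integer covering problem.
The greedy cost-per-new-shift heuristic would pick Theo and Sana for 16, but a cheaper cover exists.
Sana alone covers Wed-AM, Thu-AM, Fri-PM — every shift.
Total cost: 11.
No cover costs less than 11.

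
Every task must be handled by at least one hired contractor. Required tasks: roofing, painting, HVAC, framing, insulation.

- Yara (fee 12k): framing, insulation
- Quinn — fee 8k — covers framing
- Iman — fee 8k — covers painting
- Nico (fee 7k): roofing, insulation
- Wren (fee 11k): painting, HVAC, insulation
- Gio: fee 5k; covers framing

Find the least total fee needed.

23

Choose Nico, Wren, and Gio: together they cover roofing, painting, HVAC, framing, insulation — every task.
Total fee: 7 + 11 + 5 = 23.
No cover costs less than 23.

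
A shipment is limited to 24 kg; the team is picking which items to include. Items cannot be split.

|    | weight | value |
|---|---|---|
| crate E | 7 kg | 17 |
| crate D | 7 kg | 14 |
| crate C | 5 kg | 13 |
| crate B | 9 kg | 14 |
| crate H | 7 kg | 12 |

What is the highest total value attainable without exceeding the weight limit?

45

crate E + crate D + crate B: weight 7 + 7 + 9 = 23 ≤ 24, value 17 + 14 + 14 = 45.
crate E + crate D + crate C: weight 7 + 7 + 5 = 19 ≤ 24, value 17 + 14 + 13 = 44.
Best is crate E, crate D, and crate B with total value 45.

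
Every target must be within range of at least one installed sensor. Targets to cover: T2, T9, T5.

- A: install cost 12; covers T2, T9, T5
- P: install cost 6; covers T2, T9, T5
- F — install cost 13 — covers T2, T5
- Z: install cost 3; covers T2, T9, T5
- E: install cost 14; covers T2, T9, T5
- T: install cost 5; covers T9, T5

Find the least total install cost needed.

Z alone covers T2, T9, T5 — every target.
Total install cost: 3.
No cover costs less than 3.

3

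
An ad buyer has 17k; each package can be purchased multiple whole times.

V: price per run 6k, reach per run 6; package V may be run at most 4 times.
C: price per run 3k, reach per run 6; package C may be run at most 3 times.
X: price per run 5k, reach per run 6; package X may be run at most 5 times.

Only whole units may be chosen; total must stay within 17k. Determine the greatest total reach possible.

24

C has the best ratio (6/3); taking only C gives at most 3×6 = 18 (stopped by the supply cap of 3).
Mixing does better — 2×C and 2×X: price 16 ≤ 17, reach 2·6 + 2·6 = 24.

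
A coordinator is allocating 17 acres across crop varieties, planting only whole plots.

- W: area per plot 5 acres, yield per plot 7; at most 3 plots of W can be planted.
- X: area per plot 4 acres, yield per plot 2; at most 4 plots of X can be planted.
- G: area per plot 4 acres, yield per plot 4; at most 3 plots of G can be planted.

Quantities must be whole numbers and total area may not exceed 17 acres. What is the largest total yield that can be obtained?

This is a bounded integer knapsack.
1×W and 3×G: area 17 ≤ 17, yield 1·7 + 3·4 = 19.
3×W: area 15 ≤ 17, yield 3·7 = 21.
Best is 21.

21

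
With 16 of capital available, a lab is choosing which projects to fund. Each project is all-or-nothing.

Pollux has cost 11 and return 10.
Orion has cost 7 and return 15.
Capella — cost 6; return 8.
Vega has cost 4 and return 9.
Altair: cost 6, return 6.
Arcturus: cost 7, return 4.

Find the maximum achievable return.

Allowing fractional choices, the relaxed optimum would be about 30.7, but projects are indivisible.
Orion + Vega: cost 7 + 4 = 11 ≤ 16, return 15 + 9 = 24.
Orion + Capella: cost 7 + 6 = 13 ≤ 16, return 15 + 8 = 23.
Best is Orion and Vega with total return 24.

24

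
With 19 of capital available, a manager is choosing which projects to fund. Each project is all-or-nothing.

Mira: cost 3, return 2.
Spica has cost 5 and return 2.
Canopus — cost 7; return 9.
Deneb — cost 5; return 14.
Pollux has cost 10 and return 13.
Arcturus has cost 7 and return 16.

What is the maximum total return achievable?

Allowing fractional choices, the relaxed optimum would be about 39.1, but projects are indivisible.
Spica + Deneb + Arcturus: cost 5 + 5 + 7 = 17 ≤ 19, return 2 + 14 + 16 = 32.
Canopus + Deneb + Arcturus: cost 7 + 5 + 7 = 19 ≤ 19, return 9 + 14 + 16 = 39.
Mira + Deneb + Arcturus: cost 3 + 5 + 7 = 15 ≤ 19, return 2 + 14 + 16 = 32.
Best is Canopus, Deneb, and Arcturus with total return 39.

39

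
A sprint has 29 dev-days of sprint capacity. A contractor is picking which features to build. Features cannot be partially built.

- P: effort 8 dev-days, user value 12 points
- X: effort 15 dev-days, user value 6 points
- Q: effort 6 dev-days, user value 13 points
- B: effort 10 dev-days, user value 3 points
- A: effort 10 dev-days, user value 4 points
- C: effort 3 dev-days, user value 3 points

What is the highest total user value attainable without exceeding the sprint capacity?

32

This is a 0-1 knapsack instance.
Allowing fractional choices, the relaxed optimum would be about 32.8, but features are indivisible.
P + Q + A + C: effort 8 + 6 + 10 + 3 = 27 ≤ 29, user value 12 + 13 + 4 + 3 = 32.
P + Q + B + C: effort 8 + 6 + 10 + 3 = 27 ≤ 29, user value 12 + 13 + 3 + 3 = 31.
Best is P, Q, A, and C with total user value 32.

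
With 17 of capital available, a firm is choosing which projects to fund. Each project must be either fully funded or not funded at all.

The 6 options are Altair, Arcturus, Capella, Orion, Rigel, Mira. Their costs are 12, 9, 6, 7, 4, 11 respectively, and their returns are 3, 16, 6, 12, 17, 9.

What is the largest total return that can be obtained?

35

Arcturus + Rigel: cost 9 + 4 = 13 ≤ 17, return 16 + 17 = 33.
Capella + Orion + Rigel: cost 6 + 7 + 4 = 17 ≤ 17, return 6 + 12 + 17 = 35.
Orion + Rigel: cost 7 + 4 = 11 ≤ 17, return 12 + 17 = 29.
Best is Capella, Orion, and Rigel with total return 35.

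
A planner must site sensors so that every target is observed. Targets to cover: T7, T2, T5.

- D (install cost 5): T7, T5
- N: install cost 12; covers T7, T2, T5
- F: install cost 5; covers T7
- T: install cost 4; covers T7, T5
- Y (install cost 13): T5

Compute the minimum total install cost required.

N alone covers T7, T2, T5 — every target.
Total install cost: 12.

12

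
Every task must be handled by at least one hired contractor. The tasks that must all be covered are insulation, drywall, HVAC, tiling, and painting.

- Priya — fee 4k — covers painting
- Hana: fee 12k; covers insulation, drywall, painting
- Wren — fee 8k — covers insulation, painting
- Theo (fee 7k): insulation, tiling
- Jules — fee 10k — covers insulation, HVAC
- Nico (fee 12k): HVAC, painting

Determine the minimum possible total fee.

This is a weighted set-cover instance.
The greedy cost-per-new-task heuristic would pick Theo, Priya, Jules, and Hana for 33, but a cheaper cover exists.
Choose Hana, Theo, and Jules: together they cover insulation, drywall, HVAC, tiling, painting — every task.
Total fee: 12 + 7 + 10 = 29.
No cover costs less than 29.

29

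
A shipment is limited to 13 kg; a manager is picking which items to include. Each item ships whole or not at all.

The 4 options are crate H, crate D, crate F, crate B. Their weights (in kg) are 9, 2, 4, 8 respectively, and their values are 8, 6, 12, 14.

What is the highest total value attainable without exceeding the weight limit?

Take crate F and crate B: weight 4 + 8 = 12 ≤ 13, value 12 + 14 = 26.
No other feasible combination does better.

26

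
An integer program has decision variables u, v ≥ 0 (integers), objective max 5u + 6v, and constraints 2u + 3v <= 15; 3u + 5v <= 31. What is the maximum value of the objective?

Relaxing integrality, the LP optimum is 37.50 at (u,v) = (7.5, 0), which is not an integer point.
(u,v)=(6,1): 2·6+3·1=15≤15, 3·6+5·1=23≤31, objective 36.
(u,v)=(7,0): 2·7+3·0=14≤15, 3·7+5·0=21≤31, objective 35.
The best lattice point is (6,1), giving 36.

36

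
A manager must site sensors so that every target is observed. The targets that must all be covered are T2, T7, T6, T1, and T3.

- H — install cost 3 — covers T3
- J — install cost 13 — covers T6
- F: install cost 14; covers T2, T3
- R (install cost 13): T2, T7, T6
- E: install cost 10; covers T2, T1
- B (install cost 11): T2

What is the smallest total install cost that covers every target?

Choose H, R, and E: together they cover T2, T7, T6, T1, T3 — every target.
Total install cost: 3 + 13 + 10 = 26.
No cover costs less than 26.

26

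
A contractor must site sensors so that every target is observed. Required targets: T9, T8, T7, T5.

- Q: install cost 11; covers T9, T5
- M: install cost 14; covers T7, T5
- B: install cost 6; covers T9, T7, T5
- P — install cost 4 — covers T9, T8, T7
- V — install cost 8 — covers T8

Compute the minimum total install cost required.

This is a weighted set-cover instance.
Choose B and P: together they cover T9, T8, T7, T5 — every target.
Total install cost: 6 + 4 = 10.

10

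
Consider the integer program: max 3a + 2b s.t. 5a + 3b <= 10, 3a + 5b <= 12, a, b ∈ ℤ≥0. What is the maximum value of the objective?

6

Relaxing integrality, the LP optimum is 6.38 at (a,b) = (0.875, 1.88), which is not an integer point.
(a,b)=(2,0): 5·2+3·0=10≤10, 3·2+5·0=6≤12, objective 6.
(a,b)=(1,1): 5·1+3·1=8≤10, 3·1+5·1=8≤12, objective 5.
(a,b)=(0,2): 5·0+3·2=6≤10, 3·0+5·2=10≤12, objective 4.
Maximum is 6 at (a,b)=(2,0).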